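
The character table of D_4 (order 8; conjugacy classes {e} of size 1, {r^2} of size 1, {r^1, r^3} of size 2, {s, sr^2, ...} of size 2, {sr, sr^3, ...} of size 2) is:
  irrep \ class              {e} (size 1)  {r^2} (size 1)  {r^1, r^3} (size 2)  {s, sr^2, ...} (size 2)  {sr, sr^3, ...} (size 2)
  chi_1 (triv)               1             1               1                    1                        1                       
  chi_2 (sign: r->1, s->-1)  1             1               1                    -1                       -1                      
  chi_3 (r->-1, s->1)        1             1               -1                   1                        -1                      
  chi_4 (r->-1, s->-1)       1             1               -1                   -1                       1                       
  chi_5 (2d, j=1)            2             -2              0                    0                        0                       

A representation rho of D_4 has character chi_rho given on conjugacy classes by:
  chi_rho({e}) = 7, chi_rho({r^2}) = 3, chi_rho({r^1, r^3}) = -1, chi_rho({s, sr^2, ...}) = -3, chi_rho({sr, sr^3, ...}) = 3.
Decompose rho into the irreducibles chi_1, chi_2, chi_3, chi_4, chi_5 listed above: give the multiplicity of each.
Multiplicities: chi_1: 1, chi_2: 1, chi_3: 0, chi_4: 3, chi_5: 1.

Solution. Use <chi_rho, chi> = (1/|G|) sum_C |C| * chi_rho(C) * conj(chi(C)) with |G| = 8 for each irreducible chi in the table:
  <chi_rho, chi_1> = (1/8)[1*(7)*conj(1) + 1*(3)*conj(1) + 2*(-1)*conj(1) + 2*(-3)*conj(1) + 2*(3)*conj(1)]
      = (1/8)[(7) + (3) + (-2) + (-6) + (6)] = 8/8 = 1
  <chi_rho, chi_2> = (1/8)[1*(7)*conj(1) + 1*(3)*conj(1) + 2*(-1)*conj(1) + 2*(-3)*conj(-1) + 2*(3)*conj(-1)]
      = (1/8)[(7) + (3) + (-2) + (6) + (-6)] = 8/8 = 1
  <chi_rho, chi_3> = (1/8)[1*(7)*conj(1) + 1*(3)*conj(1) + 2*(-1)*conj(-1) + 2*(-3)*conj(1) + 2*(3)*conj(-1)]
      = (1/8)[(7) + (3) + (2) + (-6) + (-6)] = 0/8 = 0
  <chi_rho, chi_4> = (1/8)[1*(7)*conj(1) + 1*(3)*conj(1) + 2*(-1)*conj(-1) + 2*(-3)*conj(-1) + 2*(3)*conj(1)]
      = (1/8)[(7) + (3) + (2) + (6) + (6)] = 24/8 = 3
  <chi_rho, chi_5> = (1/8)[1*(7)*conj(2) + 1*(3)*conj(-2) + 2*(-1)*conj(0) + 2*(-3)*conj(0) + 2*(3)*conj(0)]
      = (1/8)[(14) + (-6) + (0) + (0) + (0)] = 8/8 = 1
Dimension check: dim(rho) = sum (mult * dim) = 1*1 + 1*1 + 0*1 + 3*1 + 1*2 = 7 = chi_rho(e) = 7.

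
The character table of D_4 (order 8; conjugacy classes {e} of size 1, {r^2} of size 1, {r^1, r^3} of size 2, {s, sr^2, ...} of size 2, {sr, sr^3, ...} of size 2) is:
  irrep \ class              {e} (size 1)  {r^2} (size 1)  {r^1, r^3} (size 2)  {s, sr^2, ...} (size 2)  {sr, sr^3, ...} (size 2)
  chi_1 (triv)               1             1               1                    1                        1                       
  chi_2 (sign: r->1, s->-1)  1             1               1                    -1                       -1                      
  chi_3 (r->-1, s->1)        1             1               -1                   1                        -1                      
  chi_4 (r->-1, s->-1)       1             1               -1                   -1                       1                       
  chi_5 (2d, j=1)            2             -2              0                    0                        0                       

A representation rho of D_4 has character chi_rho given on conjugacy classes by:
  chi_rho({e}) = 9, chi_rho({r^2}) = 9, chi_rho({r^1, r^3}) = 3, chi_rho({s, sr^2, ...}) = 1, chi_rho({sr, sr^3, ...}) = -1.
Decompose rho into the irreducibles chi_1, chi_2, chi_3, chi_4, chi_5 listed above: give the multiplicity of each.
Multiplicities: chi_1: 3, chi_2: 3, chi_3: 2, chi_4: 1, chi_5: 0.

Details: Use <chi_rho, chi> = (1/|G|) sum_C |C| * chi_rho(C) * conj(chi(C)) with |G| = 8 for each irreducible chi in the table:
  <chi_rho, chi_1> = (1/8)[1*(9)*conj(1) + 1*(9)*conj(1) + 2*(3)*conj(1) + 2*(1)*conj(1) + 2*(-1)*conj(1)]
      = (1/8)[(9) + (9) + (6) + (2) + (-2)] = 24/8 = 3
  <chi_rho, chi_2> = (1/8)[1*(9)*conj(1) + 1*(9)*conj(1) + 2*(3)*conj(1) + 2*(1)*conj(-1) + 2*(-1)*conj(-1)]
      = (1/8)[(9) + (9) + (6) + (-2) + (2)] = 24/8 = 3
  <chi_rho, chi_3> = (1/8)[1*(9)*conj(1) + 1*(9)*conj(1) + 2*(3)*conj(-1) + 2*(1)*conj(1) + 2*(-1)*conj(-1)]
      = (1/8)[(9) + (9) + (-6) + (2) + (2)] = 16/8 = 2
  <chi_rho, chi_4> = (1/8)[1*(9)*conj(1) + 1*(9)*conj(1) + 2*(3)*conj(-1) + 2*(1)*conj(-1) + 2*(-1)*conj(1)]
      = (1/8)[(9) + (9) + (-6) + (-2) + (-2)] = 8/8 = 1
  <chi_rho, chi_5> = (1/8)[1*(9)*conj(2) + 1*(9)*conj(-2) + 2*(3)*conj(0) + 2*(1)*conj(0) + 2*(-1)*conj(0)]
      = (1/8)[(18) + (-18) + (0) + (0) + (0)] = 0/8 = 0
Dimension check: dim(rho) = sum (mult * dim) = 3*1 + 3*1 + 2*1 + 1*1 + 0*2 = 9 = chi_rho(e) = 9.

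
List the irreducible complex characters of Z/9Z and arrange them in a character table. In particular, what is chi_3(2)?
Character table of Z/9Z (irreps indexed chi_0,...,chi_8 with chi_k(m) = zeta_9^(k*m), zeta_9 = exp(2*pi*i/9)):
  irrep \ class  {0} (size 1)  {1} (size 1)    {2} (size 1)    {3} (size 1)    {4} (size 1)    {5} (size 1)    {6} (size 1)    {7} (size 1)    {8} (size 1)  
  chi_0          1             1               1               1               1               1               1               1               1             
  chi_1          1             exp(2*I*pi/9)   exp(4*I*pi/9)   exp(2*I*pi/3)   exp(8*I*pi/9)   exp(-8*I*pi/9)  exp(-2*I*pi/3)  exp(-4*I*pi/9)  exp(-2*I*pi/9)
  chi_2          1             exp(4*I*pi/9)   exp(8*I*pi/9)   exp(-2*I*pi/3)  exp(-2*I*pi/9)  exp(2*I*pi/9)   exp(2*I*pi/3)   exp(-8*I*pi/9)  exp(-4*I*pi/9)
  chi_3          1             exp(2*I*pi/3)   exp(-2*I*pi/3)  1               exp(2*I*pi/3)   exp(-2*I*pi/3)  1               exp(2*I*pi/3)   exp(-2*I*pi/3)
  chi_4          1             exp(8*I*pi/9)   exp(-2*I*pi/9)  exp(2*I*pi/3)   exp(-4*I*pi/9)  exp(4*I*pi/9)   exp(-2*I*pi/3)  exp(2*I*pi/9)   exp(-8*I*pi/9)
  chi_5          1             exp(-8*I*pi/9)  exp(2*I*pi/9)   exp(-2*I*pi/3)  exp(4*I*pi/9)   exp(-4*I*pi/9)  exp(2*I*pi/3)   exp(-2*I*pi/9)  exp(8*I*pi/9) 
  chi_6          1             exp(-2*I*pi/3)  exp(2*I*pi/3)   1               exp(-2*I*pi/3)  exp(2*I*pi/3)   1               exp(-2*I*pi/3)  exp(2*I*pi/3) 
  chi_7          1             exp(-4*I*pi/9)  exp(-8*I*pi/9)  exp(2*I*pi/3)   exp(2*I*pi/9)   exp(-2*I*pi/9)  exp(-2*I*pi/3)  exp(8*I*pi/9)   exp(4*I*pi/9) 
  chi_8          1             exp(-2*I*pi/9)  exp(-4*I*pi/9)  exp(-2*I*pi/3)  exp(-8*I*pi/9)  exp(8*I*pi/9)   exp(2*I*pi/3)   exp(4*I*pi/9)   exp(2*I*pi/9) 

Spot check: chi_3(2) = zeta_9^(3*2) = zeta_9^6 = exp(-2*I*pi/3).

Derivation: Z/9Z is abelian, so all 9 irreducible complex representations are 1-dimensional. They are given by chi_k(m) = zeta_9^(k*m) for k = 0,...,8. Row orthogonality: sum_m chi_k(m) conj(chi_l(m)) = 9 * [k = l].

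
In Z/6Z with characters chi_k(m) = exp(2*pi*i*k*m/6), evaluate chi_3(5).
chi_3(5) = zeta_6^15 = -1

Derivation: chi_3(5) = zeta_6^(3*5) = zeta_6^15. Since zeta_6^6 = 1, this equals zeta_6^3 = exp(2*pi*i*3/6) = -1.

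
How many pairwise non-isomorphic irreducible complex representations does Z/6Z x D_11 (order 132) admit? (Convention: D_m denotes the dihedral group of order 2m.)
42

Derivation: The number of irreducible complex representations of a finite group equals its number of conjugacy classes. For a direct product, #classes(G x H) = #classes(G) * #classes(H). Z/6Z has 6 classes (abelian), D_11 has 7 classes, so 6 * 7 = 42, so Z/6Z x D_11 (order 132) has exactly 42 irreducible complex representations.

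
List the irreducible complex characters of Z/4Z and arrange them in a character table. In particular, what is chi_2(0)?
Character table of Z/4Z (irreps indexed chi_0,...,chi_3 with chi_k(m) = zeta_4^(k*m), zeta_4 = exp(2*pi*i/4)):
  irrep \ class  {0} (size 1)  {1} (size 1)  {2} (size 1)  {3} (size 1)
  chi_0          1             1             1             1           
  chi_1          1             I             -1            -I          
  chi_2          1             -1            1             -1          
  chi_3          1             -I            -1            I           

Spot check: chi_2(0) = zeta_4^(2*0) = zeta_4^0 = 1.

Explanation: Z/4Z is abelian, so all 4 irreducible complex representations are 1-dimensional. They are given by chi_k(m) = zeta_4^(k*m) for k = 0,...,3. Row orthogonality: sum_m chi_k(m) conj(chi_l(m)) = 4 * [k = l].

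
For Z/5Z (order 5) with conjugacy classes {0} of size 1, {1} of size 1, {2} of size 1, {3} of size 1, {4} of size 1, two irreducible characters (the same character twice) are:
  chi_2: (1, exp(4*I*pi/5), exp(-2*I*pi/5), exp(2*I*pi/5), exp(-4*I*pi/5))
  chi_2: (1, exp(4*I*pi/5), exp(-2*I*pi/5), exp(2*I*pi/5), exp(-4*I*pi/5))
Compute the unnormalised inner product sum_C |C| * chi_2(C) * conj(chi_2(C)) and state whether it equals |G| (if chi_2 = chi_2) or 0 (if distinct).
Sum = 5 = |G| = 5; so <chi_2, chi_2> = 1 (norm-1 confirms irreducibility).

Details: Compute term by term over conjugacy classes (|C| * chi_2(C) * conj(chi_2(C))):
  1*(1)*conj(1) + 1*(exp(4*I*pi/5))*conj(exp(4*I*pi/5)) + 1*(exp(-2*I*pi/5))*conj(exp(-2*I*pi/5)) + 1*(exp(2*I*pi/5))*conj(exp(2*I*pi/5)) + 1*(exp(-4*I*pi/5))*conj(exp(-4*I*pi/5))
  = (1) + (1) + (1) + (1) + (1)
  = 5.
(Exp terms are combined using exp(i*s)*conj(exp(i*t)) = exp(i*(s-t)), and sums of them are collapsed using the identity that for every m > 1 the m distinct m-th roots of unity sum to 0, e.g. 1 + exp(2*I*pi/3) + exp(-2*I*pi/3) = 0.)
Dividing by |G| = 5 gives 5/5 = 1, matching the row-orthogonality relation <chi_2, chi_2> = [chi_2 = chi_2].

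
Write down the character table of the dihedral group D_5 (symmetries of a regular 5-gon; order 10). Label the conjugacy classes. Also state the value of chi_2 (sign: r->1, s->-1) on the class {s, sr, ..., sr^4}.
Conjugacy classes: {e} of size 1, {r^1, r^4} of size 2, {r^2, r^3} of size 2, {s, sr, ..., sr^4} of size 5.
Character table:
  irrep \ class              {e} (size 1)  {r^1, r^4} (size 2)  {r^2, r^3} (size 2)  {s, sr, ..., sr^4} (size 5)
  chi_1 (triv)               1             1                    1                    1                          
  chi_2 (sign: r->1, s->-1)  1             1                    1                    -1                         
  chi_3 (2d, j=1)            2             -1/2 + sqrt(5)/2     -sqrt(5)/2 - 1/2     0                          
  chi_4 (2d, j=2)            2             -sqrt(5)/2 - 1/2     -1/2 + sqrt(5)/2     0                          

Spot check: chi_2 (sign: r->1, s->-1) on {s, sr, ..., sr^4} = -1.

Proof sketch: D_5 has order 2*5 = 10 with 4 conjugacy classes, hence 4 irreducibles. Sum of squared dims 1 + 1 + 4 + 4 = 10 = |G|. Linear characters come from the abelianisation; the 2-dimensional irreps have character r^k -> 2*cos(2*pi*j*k/5), reflections -> 0.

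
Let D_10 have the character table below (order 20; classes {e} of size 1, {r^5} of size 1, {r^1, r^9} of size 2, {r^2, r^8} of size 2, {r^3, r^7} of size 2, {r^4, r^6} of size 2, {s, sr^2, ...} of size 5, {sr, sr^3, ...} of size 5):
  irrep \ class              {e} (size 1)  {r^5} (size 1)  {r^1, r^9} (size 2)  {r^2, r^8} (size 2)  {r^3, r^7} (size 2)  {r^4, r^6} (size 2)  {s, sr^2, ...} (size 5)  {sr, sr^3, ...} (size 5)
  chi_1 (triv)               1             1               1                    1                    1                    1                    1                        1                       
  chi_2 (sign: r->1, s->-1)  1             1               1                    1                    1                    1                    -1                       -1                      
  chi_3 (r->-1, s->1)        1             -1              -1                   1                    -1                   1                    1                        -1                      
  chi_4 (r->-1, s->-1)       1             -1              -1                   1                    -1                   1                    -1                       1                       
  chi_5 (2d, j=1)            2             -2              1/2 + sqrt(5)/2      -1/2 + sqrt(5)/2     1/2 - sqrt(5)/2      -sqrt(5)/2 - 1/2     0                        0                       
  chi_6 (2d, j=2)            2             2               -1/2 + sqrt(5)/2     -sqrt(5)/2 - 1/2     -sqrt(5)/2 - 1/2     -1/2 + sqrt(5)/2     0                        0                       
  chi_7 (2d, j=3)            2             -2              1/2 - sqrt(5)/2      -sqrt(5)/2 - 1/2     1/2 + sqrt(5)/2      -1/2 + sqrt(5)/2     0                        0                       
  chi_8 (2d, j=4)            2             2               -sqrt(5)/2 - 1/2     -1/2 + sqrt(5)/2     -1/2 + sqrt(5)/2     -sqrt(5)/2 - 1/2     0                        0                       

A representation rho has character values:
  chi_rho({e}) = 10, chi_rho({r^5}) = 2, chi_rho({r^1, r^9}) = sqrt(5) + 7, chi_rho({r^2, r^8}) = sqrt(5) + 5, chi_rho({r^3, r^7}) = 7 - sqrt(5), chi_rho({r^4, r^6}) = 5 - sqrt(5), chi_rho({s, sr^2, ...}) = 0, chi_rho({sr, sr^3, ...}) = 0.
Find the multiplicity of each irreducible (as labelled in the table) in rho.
Multiplicities: chi_1: 3, chi_2: 3, chi_3: 0, chi_4: 0, chi_5: 2, chi_6: 0, chi_7: 0, chi_8: 0.

Working: Use <chi_rho, chi> = (1/|G|) sum_C |C| * chi_rho(C) * conj(chi(C)) with |G| = 20 for each irreducible chi in the table:
  <chi_rho, chi_1> = (1/20)[1*(10)*conj(1) + 1*(2)*conj(1) + 2*(sqrt(5) + 7)*conj(1) + 2*(sqrt(5) + 5)*conj(1) + 2*(7 - sqrt(5))*conj(1) + 2*(5 - sqrt(5))*conj(1) + 5*(0)*conj(1) + 5*(0)*conj(1)]
      = (1/20)[(10) + (2) + (2*sqrt(5) + 14) + (2*sqrt(5) + 10) + (14 - 2*sqrt(5)) + (10 - 2*sqrt(5)) + (0) + (0)] = 60/20 = 3
  <chi_rho, chi_2> = (1/20)[1*(10)*conj(1) + 1*(2)*conj(1) + 2*(sqrt(5) + 7)*conj(1) + 2*(sqrt(5) + 5)*conj(1) + 2*(7 - sqrt(5))*conj(1) + 2*(5 - sqrt(5))*conj(1) + 5*(0)*conj(-1) + 5*(0)*conj(-1)]
      = (1/20)[(10) + (2) + (2*sqrt(5) + 14) + (2*sqrt(5) + 10) + (14 - 2*sqrt(5)) + (10 - 2*sqrt(5)) + (0) + (0)] = 60/20 = 3
  <chi_rho, chi_3> = (1/20)[1*(10)*conj(1) + 1*(2)*conj(-1) + 2*(sqrt(5) + 7)*conj(-1) + 2*(sqrt(5) + 5)*conj(1) + 2*(7 - sqrt(5))*conj(-1) + 2*(5 - sqrt(5))*conj(1) + 5*(0)*conj(1) + 5*(0)*conj(-1)]
      = (1/20)[(10) + (-2) + (-14 - 2*sqrt(5)) + (2*sqrt(5) + 10) + (-14 + 2*sqrt(5)) + (10 - 2*sqrt(5)) + (0) + (0)] = 0/20 = 0
  <chi_rho, chi_4> = (1/20)[1*(10)*conj(1) + 1*(2)*conj(-1) + 2*(sqrt(5) + 7)*conj(-1) + 2*(sqrt(5) + 5)*conj(1) + 2*(7 - sqrt(5))*conj(-1) + 2*(5 - sqrt(5))*conj(1) + 5*(0)*conj(-1) + 5*(0)*conj(1)]
      = (1/20)[(10) + (-2) + (-14 - 2*sqrt(5)) + (2*sqrt(5) + 10) + (-14 + 2*sqrt(5)) + (10 - 2*sqrt(5)) + (0) + (0)] = 0/20 = 0
  <chi_rho, chi_5> = (1/20)[1*(10)*conj(2) + 1*(2)*conj(-2) + 2*(sqrt(5) + 7)*conj(1/2 + sqrt(5)/2) + 2*(sqrt(5) + 5)*conj(-1/2 + sqrt(5)/2) + 2*(7 - sqrt(5))*conj(1/2 - sqrt(5)/2) + 2*(5 - sqrt(5))*conj(-sqrt(5)/2 - 1/2) + 5*(0)*conj(0) + 5*(0)*conj(0)]
      = (1/20)[(20) + (-4) + (12 + 8*sqrt(5)) + (4*sqrt(5)) + (12 - 8*sqrt(5)) + (-4*sqrt(5)) + (0) + (0)] = 40/20 = 2
  <chi_rho, chi_6> = (1/20)[1*(10)*conj(2) + 1*(2)*conj(2) + 2*(sqrt(5) + 7)*conj(-1/2 + sqrt(5)/2) + 2*(sqrt(5) + 5)*conj(-sqrt(5)/2 - 1/2) + 2*(7 - sqrt(5))*conj(-sqrt(5)/2 - 1/2) + 2*(5 - sqrt(5))*conj(-1/2 + sqrt(5)/2) + 5*(0)*conj(0) + 5*(0)*conj(0)]
      = (1/20)[(20) + (4) + (-2 + 6*sqrt(5)) + (-6*sqrt(5) - 10) + (-6*sqrt(5) - 2) + (-10 + 6*sqrt(5)) + (0) + (0)] = 0/20 = 0
  <chi_rho, chi_7> = (1/20)[1*(10)*conj(2) + 1*(2)*conj(-2) + 2*(sqrt(5) + 7)*conj(1/2 - sqrt(5)/2) + 2*(sqrt(5) + 5)*conj(-sqrt(5)/2 - 1/2) + 2*(7 - sqrt(5))*conj(1/2 + sqrt(5)/2) + 2*(5 - sqrt(5))*conj(-1/2 + sqrt(5)/2) + 5*(0)*conj(0) + 5*(0)*conj(0)]
      = (1/20)[(20) + (-4) + (2 - 6*sqrt(5)) + (-6*sqrt(5) - 10) + (2 + 6*sqrt(5)) + (-10 + 6*sqrt(5)) + (0) + (0)] = 0/20 = 0
  <chi_rho, chi_8> = (1/20)[1*(10)*conj(2) + 1*(2)*conj(2) + 2*(sqrt(5) + 7)*conj(-sqrt(5)/2 - 1/2) + 2*(sqrt(5) + 5)*conj(-1/2 + sqrt(5)/2) + 2*(7 - sqrt(5))*conj(-1/2 + sqrt(5)/2) + 2*(5 - sqrt(5))*conj(-sqrt(5)/2 - 1/2) + 5*(0)*conj(0) + 5*(0)*conj(0)]
      = (1/20)[(20) + (4) + (-8*sqrt(5) - 12) + (4*sqrt(5)) + (-12 + 8*sqrt(5)) + (-4*sqrt(5)) + (0) + (0)] = 0/20 = 0
Dimension check: dim(rho) = sum (mult * dim) = 3*1 + 3*1 + 0*1 + 0*1 + 2*2 + 0*2 + 0*2 + 0*2 = 10 = chi_rho(e) = 10.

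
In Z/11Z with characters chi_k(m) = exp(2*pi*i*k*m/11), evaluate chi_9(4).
chi_9(4) = zeta_11^36 = exp(6*I*pi/11)

Derivation: chi_9(4) = zeta_11^(9*4) = zeta_11^36. Since zeta_11^11 = 1, this equals zeta_11^3 = exp(2*pi*i*3/11) = exp(6*I*pi/11).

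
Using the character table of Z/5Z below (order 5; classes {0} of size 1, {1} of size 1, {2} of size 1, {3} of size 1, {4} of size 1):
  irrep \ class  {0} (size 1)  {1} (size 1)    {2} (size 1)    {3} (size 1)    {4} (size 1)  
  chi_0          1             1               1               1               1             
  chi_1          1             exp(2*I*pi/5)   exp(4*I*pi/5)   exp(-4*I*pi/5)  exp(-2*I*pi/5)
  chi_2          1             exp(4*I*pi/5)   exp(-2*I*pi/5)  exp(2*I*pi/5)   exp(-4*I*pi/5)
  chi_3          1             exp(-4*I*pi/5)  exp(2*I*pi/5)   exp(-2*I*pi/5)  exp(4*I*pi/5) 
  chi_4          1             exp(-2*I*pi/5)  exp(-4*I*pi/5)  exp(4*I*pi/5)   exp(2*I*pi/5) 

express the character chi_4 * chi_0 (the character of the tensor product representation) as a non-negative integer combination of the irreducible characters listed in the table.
chi_4 tensor chi_0 = chi_4 (all other irreducibles have multiplicity 0).

Solution. The character of a tensor product is the pointwise product (chi_4 * chi_0)(C) = chi_4(C) * chi_0(C):
  {0}: (1)*(1), {1}: (exp(-2*I*pi/5))*(1), {2}: (exp(-4*I*pi/5))*(1), {3}: (exp(4*I*pi/5))*(1), {4}: (exp(2*I*pi/5))*(1)
so (chi_4 * chi_0) takes values
  {0} -> 1, {1} -> exp(-2*I*pi/5), {2} -> exp(-4*I*pi/5), {3} -> exp(4*I*pi/5), {4} -> exp(2*I*pi/5).
Now take the inner product of this character with each irreducible chi from the table, <chi_4*chi_0, chi> = (1/5) sum_C |C| (chi_4*chi_0)(C) conj(chi(C)):
  <chi_4*chi_0, chi_0> = (1/5)[1*(1)*conj(1) + 1*(exp(-2*I*pi/5))*conj(1) + 1*(exp(-4*I*pi/5))*conj(1) + 1*(exp(4*I*pi/5))*conj(1) + 1*(exp(2*I*pi/5))*conj(1)]
      = (1/5)[(1) + (exp(-2*I*pi/5)) + (exp(-4*I*pi/5)) + (exp(4*I*pi/5)) + (exp(2*I*pi/5))] = 0/5 = 0
  <chi_4*chi_0, chi_1> = (1/5)[1*(1)*conj(1) + 1*(exp(-2*I*pi/5))*conj(exp(2*I*pi/5)) + 1*(exp(-4*I*pi/5))*conj(exp(4*I*pi/5)) + 1*(exp(4*I*pi/5))*conj(exp(-4*I*pi/5)) + 1*(exp(2*I*pi/5))*conj(exp(-2*I*pi/5))]
      = (1/5)[(1) + (exp(-4*I*pi/5)) + (exp(2*I*pi/5)) + (exp(-2*I*pi/5)) + (exp(4*I*pi/5))] = 0/5 = 0
  <chi_4*chi_0, chi_2> = (1/5)[1*(1)*conj(1) + 1*(exp(-2*I*pi/5))*conj(exp(4*I*pi/5)) + 1*(exp(-4*I*pi/5))*conj(exp(-2*I*pi/5)) + 1*(exp(4*I*pi/5))*conj(exp(2*I*pi/5)) + 1*(exp(2*I*pi/5))*conj(exp(-4*I*pi/5))]
      = (1/5)[(1) + (exp(4*I*pi/5)) + (exp(-2*I*pi/5)) + (exp(2*I*pi/5)) + (exp(-4*I*pi/5))] = 0/5 = 0
  <chi_4*chi_0, chi_3> = (1/5)[1*(1)*conj(1) + 1*(exp(-2*I*pi/5))*conj(exp(-4*I*pi/5)) + 1*(exp(-4*I*pi/5))*conj(exp(2*I*pi/5)) + 1*(exp(4*I*pi/5))*conj(exp(-2*I*pi/5)) + 1*(exp(2*I*pi/5))*conj(exp(4*I*pi/5))]
      = (1/5)[(1) + (exp(2*I*pi/5)) + (exp(4*I*pi/5)) + (exp(-4*I*pi/5)) + (exp(-2*I*pi/5))] = 0/5 = 0
  <chi_4*chi_0, chi_4> = (1/5)[1*(1)*conj(1) + 1*(exp(-2*I*pi/5))*conj(exp(-2*I*pi/5)) + 1*(exp(-4*I*pi/5))*conj(exp(-4*I*pi/5)) + 1*(exp(4*I*pi/5))*conj(exp(4*I*pi/5)) + 1*(exp(2*I*pi/5))*conj(exp(2*I*pi/5))]
      = (1/5)[(1) + (1) + (1) + (1) + (1)] = 5/5 = 1
(Exp terms are combined using exp(i*s)*conj(exp(i*t)) = exp(i*(s-t)), and sums of them are collapsed using the identity that for every m > 1 the m distinct m-th roots of unity sum to 0, e.g. 1 + exp(2*I*pi/3) + exp(-2*I*pi/3) = 0.)
Hence the multiplicities are chi_4: 1. Dimension check: dim(chi_4)*dim(chi_0) = 1*1 = 1 and sum (mult * dim) = 1*1 = 1.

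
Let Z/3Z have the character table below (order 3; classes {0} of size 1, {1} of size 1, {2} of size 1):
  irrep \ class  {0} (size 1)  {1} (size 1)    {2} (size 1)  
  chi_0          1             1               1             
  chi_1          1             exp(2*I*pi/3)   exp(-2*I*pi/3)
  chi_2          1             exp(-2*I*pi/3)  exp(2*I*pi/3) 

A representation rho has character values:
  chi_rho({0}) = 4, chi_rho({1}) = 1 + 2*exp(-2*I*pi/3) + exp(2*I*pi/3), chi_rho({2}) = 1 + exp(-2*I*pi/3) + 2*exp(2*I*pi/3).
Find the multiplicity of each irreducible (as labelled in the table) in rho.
Multiplicities: chi_0: 1, chi_1: 1, chi_2: 2.

Why: Use <chi_rho, chi> = (1/|G|) sum_C |C| * chi_rho(C) * conj(chi(C)) with |G| = 3 for each irreducible chi in the table:
  <chi_rho, chi_0> = (1/3)[1*(4)*conj(1) + 1*(1 + 2*exp(-2*I*pi/3) + exp(2*I*pi/3))*conj(1) + 1*(1 + exp(-2*I*pi/3) + 2*exp(2*I*pi/3))*conj(1)]
      = (1/3)[(4) + (1 + 2*exp(-2*I*pi/3) + exp(2*I*pi/3)) + (1 + exp(-2*I*pi/3) + 2*exp(2*I*pi/3))] = 3/3 = 1
  <chi_rho, chi_1> = (1/3)[1*(4)*conj(1) + 1*(1 + 2*exp(-2*I*pi/3) + exp(2*I*pi/3))*conj(exp(2*I*pi/3)) + 1*(1 + exp(-2*I*pi/3) + 2*exp(2*I*pi/3))*conj(exp(-2*I*pi/3))]
      = (1/3)[(4) + (1 + exp(-2*I*pi/3) + 2*exp(2*I*pi/3)) + (1 + 2*exp(-2*I*pi/3) + exp(2*I*pi/3))] = 3/3 = 1
  <chi_rho, chi_2> = (1/3)[1*(4)*conj(1) + 1*(1 + 2*exp(-2*I*pi/3) + exp(2*I*pi/3))*conj(exp(-2*I*pi/3)) + 1*(1 + exp(-2*I*pi/3) + 2*exp(2*I*pi/3))*conj(exp(2*I*pi/3))]
      = (1/3)[(4) + (1) + (1)] = 6/3 = 2
(Exp terms are combined using exp(i*s)*conj(exp(i*t)) = exp(i*(s-t)), and sums of them are collapsed using the identity that for every m > 1 the m distinct m-th roots of unity sum to 0, e.g. 1 + exp(2*I*pi/3) + exp(-2*I*pi/3) = 0.)
Dimension check: dim(rho) = sum (mult * dim) = 1*1 + 1*1 + 2*1 = 4 = chi_rho(e) = 4.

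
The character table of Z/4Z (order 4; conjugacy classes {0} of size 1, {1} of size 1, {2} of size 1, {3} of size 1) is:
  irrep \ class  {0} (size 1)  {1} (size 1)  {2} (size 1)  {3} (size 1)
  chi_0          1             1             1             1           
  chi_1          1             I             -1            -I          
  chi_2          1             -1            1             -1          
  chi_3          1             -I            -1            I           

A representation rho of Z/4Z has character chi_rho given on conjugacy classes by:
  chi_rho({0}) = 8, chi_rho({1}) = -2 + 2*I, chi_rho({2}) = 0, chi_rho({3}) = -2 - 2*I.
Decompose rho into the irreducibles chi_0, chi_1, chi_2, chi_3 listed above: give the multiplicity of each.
Multiplicities: chi_0: 1, chi_1: 3, chi_2: 3, chi_3: 1.

Solution. Use <chi_rho, chi> = (1/|G|) sum_C |C| * chi_rho(C) * conj(chi(C)) with |G| = 4 for each irreducible chi in the table:
  <chi_rho, chi_0> = (1/4)[1*(8)*conj(1) + 1*(-2 + 2*I)*conj(1) + 1*(0)*conj(1) + 1*(-2 - 2*I)*conj(1)]
      = (1/4)[(8) + (-2 + 2*I) + (0) + (-2 - 2*I)] = 4/4 = 1
  <chi_rho, chi_1> = (1/4)[1*(8)*conj(1) + 1*(-2 + 2*I)*conj(I) + 1*(0)*conj(-1) + 1*(-2 - 2*I)*conj(-I)]
      = (1/4)[(8) + (2 + 2*I) + (0) + (2 - 2*I)] = 12/4 = 3
  <chi_rho, chi_2> = (1/4)[1*(8)*conj(1) + 1*(-2 + 2*I)*conj(-1) + 1*(0)*conj(1) + 1*(-2 - 2*I)*conj(-1)]
      = (1/4)[(8) + (2 - 2*I) + (0) + (2 + 2*I)] = 12/4 = 3
  <chi_rho, chi_3> = (1/4)[1*(8)*conj(1) + 1*(-2 + 2*I)*conj(-I) + 1*(0)*conj(-1) + 1*(-2 - 2*I)*conj(I)]
      = (1/4)[(8) + (-2 - 2*I) + (0) + (-2 + 2*I)] = 4/4 = 1
(Exp terms are combined using exp(i*s)*conj(exp(i*t)) = exp(i*(s-t)), and sums of them are collapsed using the identity that for every m > 1 the m distinct m-th roots of unity sum to 0, e.g. 1 + exp(2*I*pi/3) + exp(-2*I*pi/3) = 0.)
Dimension check: dim(rho) = sum (mult * dim) = 1*1 + 3*1 + 3*1 + 1*1 = 8 = chi_rho(e) = 8.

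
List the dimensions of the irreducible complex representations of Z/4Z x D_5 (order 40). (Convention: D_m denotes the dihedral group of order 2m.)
Dimensions: 1, 1, 1, 1, 1, 1, 1, 1, 2, 2, 2, 2, 2, 2, 2, 2

Working: There are 16 irreducibles (= number of conjugacy classes). Their dimensions d_i satisfy sum d_i^2 = |G| = 40: 1 + 1 + 1 + 1 + 1 + 1 + 1 + 1 + 4 + 4 + 4 + 4 + 4 + 4 + 4 + 4 = 40. (For the product with Z/4Z: each of the 4 1-dim characters of Z/4Z tensors with each irrep of D_5, giving 4 copies of each D_5-dimension.)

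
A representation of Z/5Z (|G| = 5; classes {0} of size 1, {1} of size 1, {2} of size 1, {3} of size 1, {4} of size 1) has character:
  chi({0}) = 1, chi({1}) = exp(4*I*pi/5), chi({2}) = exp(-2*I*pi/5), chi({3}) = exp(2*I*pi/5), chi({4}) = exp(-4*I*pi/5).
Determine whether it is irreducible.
Irreducible: <chi, chi> = 1.

Derivation: <chi, chi> = (1/|G|) sum_C |C| * |chi(C)|^2 = (1/5)[1*|1|^2 + 1*|exp(4*I*pi/5)|^2 + 1*|exp(-2*I*pi/5)|^2 + 1*|exp(2*I*pi/5)|^2 + 1*|exp(-4*I*pi/5)|^2]
  = (1/5)[(1) + (1) + (1) + (1) + (1)] = 5/5 = 1.
(Exp terms are combined using exp(i*s)*conj(exp(i*t)) = exp(i*(s-t)), and sums of them are collapsed using the identity that for every m > 1 the m distinct m-th roots of unity sum to 0, e.g. 1 + exp(2*I*pi/3) + exp(-2*I*pi/3) = 0.)
A character is irreducible iff <chi, chi> = 1, so this representation is irreducible.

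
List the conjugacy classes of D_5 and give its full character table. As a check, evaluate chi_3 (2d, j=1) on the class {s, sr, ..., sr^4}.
Conjugacy classes: {e} of size 1, {r^1, r^4} of size 2, {r^2, r^3} of size 2, {s, sr, ..., sr^4} of size 5.
Character table:
  irrep \ class              {e} (size 1)  {r^1, r^4} (size 2)  {r^2, r^3} (size 2)  {s, sr, ..., sr^4} (size 5)
  chi_1 (triv)               1             1                    1                    1                          
  chi_2 (sign: r->1, s->-1)  1             1                    1                    -1                         
  chi_3 (2d, j=1)            2             -1/2 + sqrt(5)/2     -sqrt(5)/2 - 1/2     0                          
  chi_4 (2d, j=2)            2             -sqrt(5)/2 - 1/2     -1/2 + sqrt(5)/2     0                          

Spot check: chi_3 (2d, j=1) on {s, sr, ..., sr^4} = 0.

Why: D_5 has order 2*5 = 10 with 4 conjugacy classes, hence 4 irreducibles. Sum of squared dims 1 + 1 + 4 + 4 = 10 = |G|. Linear characters come from the abelianisation; the 2-dimensional irreps have character r^k -> 2*cos(2*pi*j*k/5), reflections -> 0.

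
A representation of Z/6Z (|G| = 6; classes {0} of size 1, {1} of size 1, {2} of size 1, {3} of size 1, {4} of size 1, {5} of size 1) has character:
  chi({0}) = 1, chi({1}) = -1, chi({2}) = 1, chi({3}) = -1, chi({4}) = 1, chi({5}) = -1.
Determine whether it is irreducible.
Irreducible: <chi, chi> = 1.

Argument: <chi, chi> = (1/|G|) sum_C |C| * |chi(C)|^2 = (1/6)[1*|1|^2 + 1*|-1|^2 + 1*|1|^2 + 1*|-1|^2 + 1*|1|^2 + 1*|-1|^2]
  = (1/6)[(1) + (1) + (1) + (1) + (1) + (1)] = 6/6 = 1.
(Exp terms are combined using exp(i*s)*conj(exp(i*t)) = exp(i*(s-t)), and sums of them are collapsed using the identity that for every m > 1 the m distinct m-th roots of unity sum to 0, e.g. 1 + exp(2*I*pi/3) + exp(-2*I*pi/3) = 0.)
A character is irreducible iff <chi, chi> = 1, so this representation is irreducible.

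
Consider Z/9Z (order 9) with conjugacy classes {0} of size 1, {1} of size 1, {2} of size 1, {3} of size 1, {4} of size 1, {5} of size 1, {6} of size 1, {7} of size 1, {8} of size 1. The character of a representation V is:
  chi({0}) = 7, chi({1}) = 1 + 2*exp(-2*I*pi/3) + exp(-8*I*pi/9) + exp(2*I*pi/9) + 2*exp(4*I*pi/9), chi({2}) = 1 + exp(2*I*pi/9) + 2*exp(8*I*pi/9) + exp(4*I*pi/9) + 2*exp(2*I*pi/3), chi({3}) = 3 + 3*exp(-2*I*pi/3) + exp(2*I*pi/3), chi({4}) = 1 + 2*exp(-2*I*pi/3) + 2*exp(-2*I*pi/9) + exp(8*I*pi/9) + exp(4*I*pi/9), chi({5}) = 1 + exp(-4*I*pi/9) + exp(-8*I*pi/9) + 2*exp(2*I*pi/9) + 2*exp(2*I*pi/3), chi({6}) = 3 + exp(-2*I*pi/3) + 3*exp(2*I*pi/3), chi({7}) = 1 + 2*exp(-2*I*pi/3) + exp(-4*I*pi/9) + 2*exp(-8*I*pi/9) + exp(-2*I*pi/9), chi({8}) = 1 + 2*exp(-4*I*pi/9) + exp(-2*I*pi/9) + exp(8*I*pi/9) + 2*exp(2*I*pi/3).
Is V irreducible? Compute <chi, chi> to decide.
Not irreducible (reducible): <chi, chi> = 11 > 1.

Solution. <chi, chi> = (1/|G|) sum_C |C| * |chi(C)|^2 = (1/9)[1*|7|^2 + 1*|1 + 2*exp(-2*I*pi/3) + exp(-8*I*pi/9) + exp(2*I*pi/9) + 2*exp(4*I*pi/9)|^2 + 1*|1 + exp(2*I*pi/9) + 2*exp(8*I*pi/9) + exp(4*I*pi/9) + 2*exp(2*I*pi/3)|^2 + 1*|3 + 3*exp(-2*I*pi/3) + exp(2*I*pi/3)|^2 + 1*|1 + 2*exp(-2*I*pi/3) + 2*exp(-2*I*pi/9) + exp(8*I*pi/9) + exp(4*I*pi/9)|^2 + 1*|1 + exp(-4*I*pi/9) + exp(-8*I*pi/9) + 2*exp(2*I*pi/9) + 2*exp(2*I*pi/3)|^2 + 1*|3 + exp(-2*I*pi/3) + 3*exp(2*I*pi/3)|^2 + 1*|1 + 2*exp(-2*I*pi/3) + exp(-4*I*pi/9) + 2*exp(-8*I*pi/9) + exp(-2*I*pi/9)|^2 + 1*|1 + 2*exp(-4*I*pi/9) + exp(-2*I*pi/9) + exp(8*I*pi/9) + 2*exp(2*I*pi/3)|^2]
  = (1/9)[(49) + (11 + 4*exp(-2*I*pi/3) + 5*exp(-2*I*pi/9) + 8*exp(-8*I*pi/9) + 2*exp(-4*I*pi/9) + 2*exp(4*I*pi/9) + 8*exp(8*I*pi/9) + 5*exp(2*I*pi/9) + 4*exp(2*I*pi/3)) + (11 + 8*exp(-2*I*pi/9) + 5*exp(-4*I*pi/9) + 4*exp(-2*I*pi/3) + 2*exp(-8*I*pi/9) + 2*exp(8*I*pi/9) + 4*exp(2*I*pi/3) + 5*exp(4*I*pi/9) + 8*exp(2*I*pi/9)) + (4) + (11 + 8*exp(-4*I*pi/9) + 4*exp(-2*I*pi/3) + 5*exp(-8*I*pi/9) + 2*exp(-2*I*pi/9) + 2*exp(2*I*pi/9) + 5*exp(8*I*pi/9) + 4*exp(2*I*pi/3) + 8*exp(4*I*pi/9)) + (11 + 8*exp(-4*I*pi/9) + 4*exp(-2*I*pi/3) + 5*exp(-8*I*pi/9) + 2*exp(-2*I*pi/9) + 2*exp(2*I*pi/9) + 5*exp(8*I*pi/9) + 4*exp(2*I*pi/3) + 8*exp(4*I*pi/9)) + (4) + (11 + 8*exp(-2*I*pi/9) + 5*exp(-4*I*pi/9) + 4*exp(-2*I*pi/3) + 2*exp(-8*I*pi/9) + 2*exp(8*I*pi/9) + 4*exp(2*I*pi/3) + 5*exp(4*I*pi/9) + 8*exp(2*I*pi/9)) + (11 + 4*exp(-2*I*pi/3) + 5*exp(-2*I*pi/9) + 8*exp(-8*I*pi/9) + 2*exp(-4*I*pi/9) + 2*exp(4*I*pi/9) + 8*exp(8*I*pi/9) + 5*exp(2*I*pi/9) + 4*exp(2*I*pi/3))] = 99/9 = 11.
(Exp terms are combined using exp(i*s)*conj(exp(i*t)) = exp(i*(s-t)), and sums of them are collapsed using the identity that for every m > 1 the m distinct m-th roots of unity sum to 0, e.g. 1 + exp(2*I*pi/3) + exp(-2*I*pi/3) = 0.)
A character is irreducible iff <chi, chi> = 1, so this representation is reducible.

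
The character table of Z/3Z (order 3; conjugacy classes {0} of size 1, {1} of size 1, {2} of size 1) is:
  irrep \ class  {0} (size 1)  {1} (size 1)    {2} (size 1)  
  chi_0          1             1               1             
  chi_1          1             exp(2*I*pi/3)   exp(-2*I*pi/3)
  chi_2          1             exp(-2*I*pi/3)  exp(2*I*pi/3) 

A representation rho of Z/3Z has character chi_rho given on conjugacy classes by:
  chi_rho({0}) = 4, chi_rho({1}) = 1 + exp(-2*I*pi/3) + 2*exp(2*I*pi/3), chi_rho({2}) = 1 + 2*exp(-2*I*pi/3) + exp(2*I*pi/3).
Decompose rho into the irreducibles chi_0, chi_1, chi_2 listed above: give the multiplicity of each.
Multiplicities: chi_0: 1, chi_1: 2, chi_2: 1.

Details: Use <chi_rho, chi> = (1/|G|) sum_C |C| * chi_rho(C) * conj(chi(C)) with |G| = 3 for each irreducible chi in the table:
  <chi_rho, chi_0> = (1/3)[1*(4)*conj(1) + 1*(1 + exp(-2*I*pi/3) + 2*exp(2*I*pi/3))*conj(1) + 1*(1 + 2*exp(-2*I*pi/3) + exp(2*I*pi/3))*conj(1)]
      = (1/3)[(4) + (1 + exp(-2*I*pi/3) + 2*exp(2*I*pi/3)) + (1 + 2*exp(-2*I*pi/3) + exp(2*I*pi/3))] = 3/3 = 1
  <chi_rho, chi_1> = (1/3)[1*(4)*conj(1) + 1*(1 + exp(-2*I*pi/3) + 2*exp(2*I*pi/3))*conj(exp(2*I*pi/3)) + 1*(1 + 2*exp(-2*I*pi/3) + exp(2*I*pi/3))*conj(exp(-2*I*pi/3))]
      = (1/3)[(4) + (1) + (1)] = 6/3 = 2
  <chi_rho, chi_2> = (1/3)[1*(4)*conj(1) + 1*(1 + exp(-2*I*pi/3) + 2*exp(2*I*pi/3))*conj(exp(-2*I*pi/3)) + 1*(1 + 2*exp(-2*I*pi/3) + exp(2*I*pi/3))*conj(exp(2*I*pi/3))]
      = (1/3)[(4) + (1 + 2*exp(-2*I*pi/3) + exp(2*I*pi/3)) + (1 + exp(-2*I*pi/3) + 2*exp(2*I*pi/3))] = 3/3 = 1
(Exp terms are combined using exp(i*s)*conj(exp(i*t)) = exp(i*(s-t)), and sums of them are collapsed using the identity that for every m > 1 the m distinct m-th roots of unity sum to 0, e.g. 1 + exp(2*I*pi/3) + exp(-2*I*pi/3) = 0.)
Dimension check: dim(rho) = sum (mult * dim) = 1*1 + 2*1 + 1*1 = 4 = chi_rho(e) = 4.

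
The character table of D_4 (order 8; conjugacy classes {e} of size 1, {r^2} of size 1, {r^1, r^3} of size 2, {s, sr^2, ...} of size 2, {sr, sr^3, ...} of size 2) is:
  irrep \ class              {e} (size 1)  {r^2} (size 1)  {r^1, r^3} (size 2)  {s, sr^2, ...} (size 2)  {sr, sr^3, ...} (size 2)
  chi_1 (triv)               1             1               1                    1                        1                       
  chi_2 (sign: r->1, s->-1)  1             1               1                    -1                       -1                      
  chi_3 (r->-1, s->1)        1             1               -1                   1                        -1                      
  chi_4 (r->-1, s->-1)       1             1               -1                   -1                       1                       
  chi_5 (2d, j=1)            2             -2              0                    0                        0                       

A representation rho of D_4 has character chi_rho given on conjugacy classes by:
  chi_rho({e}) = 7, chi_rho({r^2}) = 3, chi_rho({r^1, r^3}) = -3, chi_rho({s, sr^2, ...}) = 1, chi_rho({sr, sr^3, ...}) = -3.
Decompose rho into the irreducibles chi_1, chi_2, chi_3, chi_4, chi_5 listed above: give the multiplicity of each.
Multiplicities: chi_1: 0, chi_2: 1, chi_3: 3, chi_4: 1, chi_5: 1.

Reasoning: Use <chi_rho, chi> = (1/|G|) sum_C |C| * chi_rho(C) * conj(chi(C)) with |G| = 8 for each irreducible chi in the table:
  <chi_rho, chi_1> = (1/8)[1*(7)*conj(1) + 1*(3)*conj(1) + 2*(-3)*conj(1) + 2*(1)*conj(1) + 2*(-3)*conj(1)]
      = (1/8)[(7) + (3) + (-6) + (2) + (-6)] = 0/8 = 0
  <chi_rho, chi_2> = (1/8)[1*(7)*conj(1) + 1*(3)*conj(1) + 2*(-3)*conj(1) + 2*(1)*conj(-1) + 2*(-3)*conj(-1)]
      = (1/8)[(7) + (3) + (-6) + (-2) + (6)] = 8/8 = 1
  <chi_rho, chi_3> = (1/8)[1*(7)*conj(1) + 1*(3)*conj(1) + 2*(-3)*conj(-1) + 2*(1)*conj(1) + 2*(-3)*conj(-1)]
      = (1/8)[(7) + (3) + (6) + (2) + (6)] = 24/8 = 3
  <chi_rho, chi_4> = (1/8)[1*(7)*conj(1) + 1*(3)*conj(1) + 2*(-3)*conj(-1) + 2*(1)*conj(-1) + 2*(-3)*conj(1)]
      = (1/8)[(7) + (3) + (6) + (-2) + (-6)] = 8/8 = 1
  <chi_rho, chi_5> = (1/8)[1*(7)*conj(2) + 1*(3)*conj(-2) + 2*(-3)*conj(0) + 2*(1)*conj(0) + 2*(-3)*conj(0)]
      = (1/8)[(14) + (-6) + (0) + (0) + (0)] = 8/8 = 1
Dimension check: dim(rho) = sum (mult * dim) = 0*1 + 1*1 + 3*1 + 1*1 + 1*2 = 7 = chi_rho(e) = 7.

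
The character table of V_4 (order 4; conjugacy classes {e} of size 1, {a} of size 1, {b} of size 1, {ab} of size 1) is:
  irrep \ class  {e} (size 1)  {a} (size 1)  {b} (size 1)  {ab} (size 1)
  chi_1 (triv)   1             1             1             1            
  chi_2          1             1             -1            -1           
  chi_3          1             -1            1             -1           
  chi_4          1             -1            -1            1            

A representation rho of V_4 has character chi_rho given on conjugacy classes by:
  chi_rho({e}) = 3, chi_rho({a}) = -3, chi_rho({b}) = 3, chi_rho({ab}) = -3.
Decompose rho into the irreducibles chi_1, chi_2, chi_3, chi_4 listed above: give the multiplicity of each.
Multiplicities: chi_1: 0, chi_2: 0, chi_3: 3, chi_4: 0.

Derivation: Use <chi_rho, chi> = (1/|G|) sum_C |C| * chi_rho(C) * conj(chi(C)) with |G| = 4 for each irreducible chi in the table:
  <chi_rho, chi_1> = (1/4)[1*(3)*conj(1) + 1*(-3)*conj(1) + 1*(3)*conj(1) + 1*(-3)*conj(1)]
      = (1/4)[(3) + (-3) + (3) + (-3)] = 0/4 = 0
  <chi_rho, chi_2> = (1/4)[1*(3)*conj(1) + 1*(-3)*conj(1) + 1*(3)*conj(-1) + 1*(-3)*conj(-1)]
      = (1/4)[(3) + (-3) + (-3) + (3)] = 0/4 = 0
  <chi_rho, chi_3> = (1/4)[1*(3)*conj(1) + 1*(-3)*conj(-1) + 1*(3)*conj(1) + 1*(-3)*conj(-1)]
      = (1/4)[(3) + (3) + (3) + (3)] = 12/4 = 3
  <chi_rho, chi_4> = (1/4)[1*(3)*conj(1) + 1*(-3)*conj(-1) + 1*(3)*conj(-1) + 1*(-3)*conj(1)]
      = (1/4)[(3) + (3) + (-3) + (-3)] = 0/4 = 0
Dimension check: dim(rho) = sum (mult * dim) = 0*1 + 0*1 + 3*1 + 0*1 = 3 = chi_rho(e) = 3.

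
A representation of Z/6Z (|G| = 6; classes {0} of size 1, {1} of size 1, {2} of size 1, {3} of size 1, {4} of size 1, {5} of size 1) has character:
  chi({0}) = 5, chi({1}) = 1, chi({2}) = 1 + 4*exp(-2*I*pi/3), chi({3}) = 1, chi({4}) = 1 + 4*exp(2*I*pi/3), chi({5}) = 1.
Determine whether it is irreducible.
Not irreducible (reducible): <chi, chi> = 9 > 1.

Solution. <chi, chi> = (1/|G|) sum_C |C| * |chi(C)|^2 = (1/6)[1*|5|^2 + 1*|1|^2 + 1*|1 + 4*exp(-2*I*pi/3)|^2 + 1*|1|^2 + 1*|1 + 4*exp(2*I*pi/3)|^2 + 1*|1|^2]
  = (1/6)[(25) + (1) + (13) + (1) + (13) + (1)] = 54/6 = 9.
(Exp terms are combined using exp(i*s)*conj(exp(i*t)) = exp(i*(s-t)), and sums of them are collapsed using the identity that for every m > 1 the m distinct m-th roots of unity sum to 0, e.g. 1 + exp(2*I*pi/3) + exp(-2*I*pi/3) = 0.)
A character is irreducible iff <chi, chi> = 1, so this representation is reducible.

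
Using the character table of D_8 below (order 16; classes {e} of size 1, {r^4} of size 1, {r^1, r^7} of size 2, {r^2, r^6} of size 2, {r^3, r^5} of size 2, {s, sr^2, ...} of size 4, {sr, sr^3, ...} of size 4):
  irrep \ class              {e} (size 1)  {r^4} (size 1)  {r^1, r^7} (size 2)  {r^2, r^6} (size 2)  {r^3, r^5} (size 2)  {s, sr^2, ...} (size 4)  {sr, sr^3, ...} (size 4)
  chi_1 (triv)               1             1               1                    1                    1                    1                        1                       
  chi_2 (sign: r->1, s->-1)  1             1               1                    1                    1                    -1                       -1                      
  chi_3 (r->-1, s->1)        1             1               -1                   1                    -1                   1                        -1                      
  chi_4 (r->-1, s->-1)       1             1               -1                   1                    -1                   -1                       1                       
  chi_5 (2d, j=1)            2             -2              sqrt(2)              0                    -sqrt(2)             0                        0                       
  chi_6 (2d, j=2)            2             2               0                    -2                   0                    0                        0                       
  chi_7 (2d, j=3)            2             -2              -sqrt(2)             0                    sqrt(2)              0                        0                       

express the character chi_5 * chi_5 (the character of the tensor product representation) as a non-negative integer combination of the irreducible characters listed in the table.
chi_5 tensor chi_5 = chi_1 + chi_2 + chi_6 (all other irreducibles have multiplicity 0).

Reasoning: The character of a tensor product is the pointwise product (chi_5 * chi_5)(C) = chi_5(C) * chi_5(C):
  {e}: (2)*(2), {r^4}: (-2)*(-2), {r^1, r^7}: (sqrt(2))*(sqrt(2)), {r^2, r^6}: (0)*(0), {r^3, r^5}: (-sqrt(2))*(-sqrt(2)), {s, sr^2, ...}: (0)*(0), {sr, sr^3, ...}: (0)*(0)
so (chi_5 * chi_5) takes values
  {e} -> 4, {r^4} -> 4, {r^1, r^7} -> 2, {r^2, r^6} -> 0, {r^3, r^5} -> 2, {s, sr^2, ...} -> 0, {sr, sr^3, ...} -> 0.
Now take the inner product of this character with each irreducible chi from the table, <chi_5*chi_5, chi> = (1/16) sum_C |C| (chi_5*chi_5)(C) conj(chi(C)):
  <chi_5*chi_5, chi_1> = (1/16)[1*(4)*conj(1) + 1*(4)*conj(1) + 2*(2)*conj(1) + 2*(0)*conj(1) + 2*(2)*conj(1) + 4*(0)*conj(1) + 4*(0)*conj(1)]
      = (1/16)[(4) + (4) + (4) + (0) + (4) + (0) + (0)] = 16/16 = 1
  <chi_5*chi_5, chi_2> = (1/16)[1*(4)*conj(1) + 1*(4)*conj(1) + 2*(2)*conj(1) + 2*(0)*conj(1) + 2*(2)*conj(1) + 4*(0)*conj(-1) + 4*(0)*conj(-1)]
      = (1/16)[(4) + (4) + (4) + (0) + (4) + (0) + (0)] = 16/16 = 1
  <chi_5*chi_5, chi_3> = (1/16)[1*(4)*conj(1) + 1*(4)*conj(1) + 2*(2)*conj(-1) + 2*(0)*conj(1) + 2*(2)*conj(-1) + 4*(0)*conj(1) + 4*(0)*conj(-1)]
      = (1/16)[(4) + (4) + (-4) + (0) + (-4) + (0) + (0)] = 0/16 = 0
  <chi_5*chi_5, chi_4> = (1/16)[1*(4)*conj(1) + 1*(4)*conj(1) + 2*(2)*conj(-1) + 2*(0)*conj(1) + 2*(2)*conj(-1) + 4*(0)*conj(-1) + 4*(0)*conj(1)]
      = (1/16)[(4) + (4) + (-4) + (0) + (-4) + (0) + (0)] = 0/16 = 0
  <chi_5*chi_5, chi_5> = (1/16)[1*(4)*conj(2) + 1*(4)*conj(-2) + 2*(2)*conj(sqrt(2)) + 2*(0)*conj(0) + 2*(2)*conj(-sqrt(2)) + 4*(0)*conj(0) + 4*(0)*conj(0)]
      = (1/16)[(8) + (-8) + (4*sqrt(2)) + (0) + (-4*sqrt(2)) + (0) + (0)] = 0/16 = 0
  <chi_5*chi_5, chi_6> = (1/16)[1*(4)*conj(2) + 1*(4)*conj(2) + 2*(2)*conj(0) + 2*(0)*conj(-2) + 2*(2)*conj(0) + 4*(0)*conj(0) + 4*(0)*conj(0)]
      = (1/16)[(8) + (8) + (0) + (0) + (0) + (0) + (0)] = 16/16 = 1
  <chi_5*chi_5, chi_7> = (1/16)[1*(4)*conj(2) + 1*(4)*conj(-2) + 2*(2)*conj(-sqrt(2)) + 2*(0)*conj(0) + 2*(2)*conj(sqrt(2)) + 4*(0)*conj(0) + 4*(0)*conj(0)]
      = (1/16)[(8) + (-8) + (-4*sqrt(2)) + (0) + (4*sqrt(2)) + (0) + (0)] = 0/16 = 0
Hence the multiplicities are chi_1: 1, chi_2: 1, chi_6: 1. Dimension check: dim(chi_5)*dim(chi_5) = 2*2 = 4 and sum (mult * dim) = 1*1 + 1*1 + 1*2 = 4.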